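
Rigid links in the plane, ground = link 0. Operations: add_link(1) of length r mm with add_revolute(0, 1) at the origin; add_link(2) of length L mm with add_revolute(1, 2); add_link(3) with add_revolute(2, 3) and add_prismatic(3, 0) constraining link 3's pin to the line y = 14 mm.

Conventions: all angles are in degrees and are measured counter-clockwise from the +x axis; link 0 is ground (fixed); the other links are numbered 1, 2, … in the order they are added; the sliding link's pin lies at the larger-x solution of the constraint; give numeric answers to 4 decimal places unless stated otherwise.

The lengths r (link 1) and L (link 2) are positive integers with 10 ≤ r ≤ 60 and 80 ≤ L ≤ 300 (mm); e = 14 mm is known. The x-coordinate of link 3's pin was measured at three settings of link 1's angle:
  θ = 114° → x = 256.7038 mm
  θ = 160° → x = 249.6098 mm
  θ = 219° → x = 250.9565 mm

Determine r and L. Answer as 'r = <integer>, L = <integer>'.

constraint per measurement: (x − r cos θ)² + (r sin θ − e)² = L²
subtracting the θ₁ and θ₂ equations cancels the r² and L² terms:
r = (x₁² − x₂²) / (2[(x₁cos θ₁ + e sin θ₁) − (x₂cos θ₂ + e sin θ₂)]) = 12.9999 → r = 13
L² = (x₁ − r cos θ₁)² + (r sin θ₁ − e)² = 68643.9923 → L = 262.0000 → L = 262
check at θ₃=219°: x = 250.9565 (printed 250.9565) ✓

r = 13, L = 262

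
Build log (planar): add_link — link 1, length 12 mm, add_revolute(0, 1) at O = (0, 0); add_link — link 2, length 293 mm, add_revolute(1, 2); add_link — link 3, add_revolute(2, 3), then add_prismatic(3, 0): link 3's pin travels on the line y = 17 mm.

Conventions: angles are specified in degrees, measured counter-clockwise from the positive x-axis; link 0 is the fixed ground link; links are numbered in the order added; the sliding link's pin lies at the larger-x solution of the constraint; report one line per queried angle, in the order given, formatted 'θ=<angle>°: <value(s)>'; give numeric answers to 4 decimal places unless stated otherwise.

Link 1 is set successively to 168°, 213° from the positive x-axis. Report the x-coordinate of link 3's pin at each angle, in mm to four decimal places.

geometry: r = 12 mm, L = 293 mm, e = 17 mm
θ=168°: crank pin P = (r cos θ, r sin θ) = (-11.737771, 2.494940)
θ=168°: h = r sin θ − e = 2.494940 − 17 = -14.505060
θ=168°: x = r cos θ + √(L² − h²) = -11.737771 + 292.640741 = 280.902970
θ=213°: crank pin P = (r cos θ, r sin θ) = (-10.064047, -6.535668)
θ=213°: h = r sin θ − e = -6.535668 − 17 = -23.535668
θ=213°: x = r cos θ + √(L² − h²) = -10.064047 + 292.053201 = 281.989154

θ=168°: 280.9030
θ=213°: 281.9892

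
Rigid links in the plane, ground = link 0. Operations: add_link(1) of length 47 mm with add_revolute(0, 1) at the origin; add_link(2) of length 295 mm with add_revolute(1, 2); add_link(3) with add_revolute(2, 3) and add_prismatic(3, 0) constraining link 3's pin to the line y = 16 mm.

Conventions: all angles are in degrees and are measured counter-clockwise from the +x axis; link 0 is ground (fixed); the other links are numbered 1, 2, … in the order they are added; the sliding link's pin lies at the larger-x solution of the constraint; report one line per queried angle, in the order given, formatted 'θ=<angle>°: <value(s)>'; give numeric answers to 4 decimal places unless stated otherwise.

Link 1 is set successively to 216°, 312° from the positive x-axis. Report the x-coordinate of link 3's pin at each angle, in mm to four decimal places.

geometry: r = 47 mm, L = 295 mm, e = 16 mm
θ=216°: crank pin P = (r cos θ, r sin θ) = (-38.023799, -27.625907)
θ=216°: h = r sin θ − e = -27.625907 − 16 = -43.625907
θ=216°: x = r cos θ + √(L² − h²) = -38.023799 + 291.756371 = 253.732573
θ=312°: crank pin P = (r cos θ, r sin θ) = (31.449138, -34.927807)
θ=312°: h = r sin θ − e = -34.927807 − 16 = -50.927807
θ=312°: x = r cos θ + √(L² − h²) = 31.449138 + 290.570746 = 322.019885

θ=216°: 253.7326
θ=312°: 322.0199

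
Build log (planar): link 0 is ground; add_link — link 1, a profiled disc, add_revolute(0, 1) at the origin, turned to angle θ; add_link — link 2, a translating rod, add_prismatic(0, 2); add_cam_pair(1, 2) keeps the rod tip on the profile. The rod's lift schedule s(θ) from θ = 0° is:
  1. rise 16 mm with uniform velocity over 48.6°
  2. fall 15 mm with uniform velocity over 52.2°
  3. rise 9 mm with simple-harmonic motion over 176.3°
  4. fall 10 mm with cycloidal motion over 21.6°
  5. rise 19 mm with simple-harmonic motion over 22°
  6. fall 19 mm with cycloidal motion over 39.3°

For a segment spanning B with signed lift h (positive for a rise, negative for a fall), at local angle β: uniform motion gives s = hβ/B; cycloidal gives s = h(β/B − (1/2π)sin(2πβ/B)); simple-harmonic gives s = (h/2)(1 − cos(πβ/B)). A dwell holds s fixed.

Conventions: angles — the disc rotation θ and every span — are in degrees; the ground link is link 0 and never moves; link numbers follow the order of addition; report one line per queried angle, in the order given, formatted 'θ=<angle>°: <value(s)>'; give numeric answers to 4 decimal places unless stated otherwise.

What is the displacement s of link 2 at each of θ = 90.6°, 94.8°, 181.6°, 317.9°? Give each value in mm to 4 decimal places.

seg 1 [0°–48.6°] uniform, h=16: full span → s += 16 → s = 16.0000
seg 2 [48.6°–100.8°] uniform, h=-15: θ=90.6° here. β=42, B=52.2. -15·42/52.2 = -12.0690 → s = 3.9310
seg 2 [48.6°–100.8°] uniform, h=-15: θ=94.8° here. β=46.2, B=52.2. -15·46.2/52.2 = -13.2759 → s = 2.7241
seg 2 [48.6°–100.8°] uniform, h=-15: full span → s += -15 → s = 1.0000
seg 3 [100.8°–277.1°] simple-harmonic, h=9: θ=181.6° here. β=80.8, B=176.3. 9/2·(1 − cos(π·0.4583)) = 3.9123 → s = 4.9123
seg 3 [100.8°–277.1°] simple-harmonic, h=9: full span → s += 9 → s = 10.0000
seg 4 [277.1°–298.7°] cycloidal, h=-10: full span → s += -10 → s = 0.0000
seg 5 [298.7°–320.7°] simple-harmonic, h=19: θ=317.9° here. β=19.2, B=22. 19/2·(1 − cos(π·0.8727)) = 18.2507 → s = 18.2507

θ=90.6°: 3.9310
θ=94.8°: 2.7241
θ=181.6°: 4.9123
θ=317.9°: 18.2507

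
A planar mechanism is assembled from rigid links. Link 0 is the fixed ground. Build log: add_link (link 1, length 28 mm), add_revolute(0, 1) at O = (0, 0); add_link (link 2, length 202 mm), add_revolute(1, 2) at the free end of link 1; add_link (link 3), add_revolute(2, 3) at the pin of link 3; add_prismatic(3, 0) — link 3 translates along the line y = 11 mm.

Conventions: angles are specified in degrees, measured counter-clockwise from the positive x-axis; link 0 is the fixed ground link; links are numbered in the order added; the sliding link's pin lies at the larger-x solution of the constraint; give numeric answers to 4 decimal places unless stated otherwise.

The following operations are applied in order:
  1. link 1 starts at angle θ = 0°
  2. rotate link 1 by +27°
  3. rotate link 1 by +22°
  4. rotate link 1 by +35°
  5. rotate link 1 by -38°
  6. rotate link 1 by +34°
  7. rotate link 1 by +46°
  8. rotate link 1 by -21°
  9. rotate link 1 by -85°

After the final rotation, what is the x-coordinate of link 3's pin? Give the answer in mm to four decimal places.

geometry: r = 28 mm, L = 202 mm, e = 11 mm; θ starts at 0°
rotate link 1 by +27°: θ ← 0° +27° = 27°
rotate link 1 by +22°: θ ← 27° +22° = 49°
rotate link 1 by +35°: θ ← 49° +35° = 84°
rotate link 1 by -38°: θ ← 84° -38° = 46°
rotate link 1 by +34°: θ ← 46° +34° = 80°
rotate link 1 by +46°: θ ← 80° +46° = 126°
rotate link 1 by -21°: θ ← 126° -21° = 105°
rotate link 1 by -85°: θ ← 105° -85° = 20°
crank pin P = (r cos θ, r sin θ) = (26.311393, 9.576564)
h = r sin θ − e = 9.576564 − 11 = -1.423436
x = r cos θ + √(L² − h²) = 26.311393 + 201.994985 = 228.306378

228.3064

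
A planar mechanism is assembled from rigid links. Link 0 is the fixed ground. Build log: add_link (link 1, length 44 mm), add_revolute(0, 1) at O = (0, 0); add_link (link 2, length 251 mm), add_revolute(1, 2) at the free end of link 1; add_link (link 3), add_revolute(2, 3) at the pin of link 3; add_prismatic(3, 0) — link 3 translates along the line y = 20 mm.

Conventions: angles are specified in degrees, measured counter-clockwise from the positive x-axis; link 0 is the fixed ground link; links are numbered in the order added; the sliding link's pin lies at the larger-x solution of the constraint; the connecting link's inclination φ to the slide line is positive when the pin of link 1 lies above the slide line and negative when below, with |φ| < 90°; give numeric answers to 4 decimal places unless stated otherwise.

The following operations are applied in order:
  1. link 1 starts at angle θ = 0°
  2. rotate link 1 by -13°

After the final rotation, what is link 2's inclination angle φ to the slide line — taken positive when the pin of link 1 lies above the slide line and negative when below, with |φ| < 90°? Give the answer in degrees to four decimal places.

geometry: r = 44 mm, L = 251 mm, e = 20 mm; θ starts at 0°
rotate link 1 by -13°: θ ← 0° -13° = -13°
h = r sin θ − e = -9.897846 − 20 = -29.897846
sin φ = h / L = -29.897846 / 251 = -0.11911493
φ = arcsin(-0.11911493) = -6.841025°

-6.8410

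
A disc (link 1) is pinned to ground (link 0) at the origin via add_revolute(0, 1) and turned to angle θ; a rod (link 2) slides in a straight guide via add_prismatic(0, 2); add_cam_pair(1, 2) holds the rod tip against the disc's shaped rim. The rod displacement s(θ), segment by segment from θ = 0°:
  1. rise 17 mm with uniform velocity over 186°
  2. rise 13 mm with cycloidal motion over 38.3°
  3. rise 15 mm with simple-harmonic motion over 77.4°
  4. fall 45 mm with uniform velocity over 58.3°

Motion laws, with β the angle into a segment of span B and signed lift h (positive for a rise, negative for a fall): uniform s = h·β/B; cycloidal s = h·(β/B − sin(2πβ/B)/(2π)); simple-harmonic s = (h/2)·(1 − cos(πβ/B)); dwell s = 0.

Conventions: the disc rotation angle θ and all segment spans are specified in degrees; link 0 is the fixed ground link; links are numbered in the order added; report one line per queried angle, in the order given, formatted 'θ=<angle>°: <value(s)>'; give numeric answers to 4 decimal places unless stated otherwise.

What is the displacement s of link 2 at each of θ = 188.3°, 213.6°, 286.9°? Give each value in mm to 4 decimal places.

segment 1 (0° to 186°, uniform, h = 17) is passed completely: s = 0.0000 + (17) = 17.0000
θ = 188.3° falls in segment 2 (186° to 224.3°, cycloidal, h = 13): β = 188.3 − 186 = 2.3°, B = 38.3°; Δs = 13·(0.0601 − sin(2π·0.0601)/(2π)) = 0.0184; s = 17.0000 + 0.0184 = 17.0184
θ = 213.6° falls in segment 2 (186° to 224.3°, cycloidal, h = 13): β = 213.6 − 186 = 27.6°, B = 38.3°; Δs = 13·(0.7206 − sin(2π·0.7206)/(2π)) = 11.4020; s = 17.0000 + 11.4020 = 28.4020
segment 2 (186° to 224.3°, cycloidal, h = 13) is passed completely: s = 17.0000 + (13) = 30.0000
θ = 286.9° falls in segment 3 (224.3° to 301.7°, simple-harmonic, h = 15): β = 286.9 − 224.3 = 62.6°, B = 77.4°; Δs = 15/2·(1 − cos(π·0.8088)) = 13.6870; s = 30.0000 + 13.6870 = 43.6870

θ=188.3°: 17.0184
θ=213.6°: 28.4020
θ=286.9°: 43.6870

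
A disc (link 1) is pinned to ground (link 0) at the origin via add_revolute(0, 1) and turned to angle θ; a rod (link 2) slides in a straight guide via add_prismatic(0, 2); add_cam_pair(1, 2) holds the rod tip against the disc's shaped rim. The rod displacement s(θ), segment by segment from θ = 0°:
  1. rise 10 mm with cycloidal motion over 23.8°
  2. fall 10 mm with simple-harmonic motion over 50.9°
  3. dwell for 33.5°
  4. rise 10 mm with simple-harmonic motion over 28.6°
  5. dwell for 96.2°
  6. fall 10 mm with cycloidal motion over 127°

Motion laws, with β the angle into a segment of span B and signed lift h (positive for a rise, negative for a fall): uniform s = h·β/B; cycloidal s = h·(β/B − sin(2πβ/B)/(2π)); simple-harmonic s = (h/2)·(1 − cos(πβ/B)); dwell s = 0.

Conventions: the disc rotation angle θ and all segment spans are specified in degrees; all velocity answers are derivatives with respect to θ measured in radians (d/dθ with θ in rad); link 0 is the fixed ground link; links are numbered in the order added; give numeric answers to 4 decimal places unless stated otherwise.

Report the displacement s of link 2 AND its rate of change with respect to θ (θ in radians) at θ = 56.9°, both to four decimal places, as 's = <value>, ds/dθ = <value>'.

segment 1 (0° to 23.8°, cycloidal, h = 10) is passed completely: s = 0.0000 + (10) = 10.0000
θ = 56.9° falls in segment 2 (23.8° to 74.7°, simple-harmonic, h = -10): β = 56.9 − 23.8 = 33.1°, B = 50.9°; Δs = -10/2·(1 − cos(π·0.6503)) = -7.2741; s = 10.0000 − 7.2741 = 2.7259
velocity in seg [23.8°–74.7°] (simple-harmonic), θ in radians: β = 33.1° = 0.5777 rad, B = 50.9° = 0.8884 rad; ds/dθ = (πh/(2B)) sin(πβ/B) = (π·(-10)/(2·0.8884)) sin(π·0.6503) = -15.747097 mm/rad

s = 2.7259, ds/dθ = -15.7471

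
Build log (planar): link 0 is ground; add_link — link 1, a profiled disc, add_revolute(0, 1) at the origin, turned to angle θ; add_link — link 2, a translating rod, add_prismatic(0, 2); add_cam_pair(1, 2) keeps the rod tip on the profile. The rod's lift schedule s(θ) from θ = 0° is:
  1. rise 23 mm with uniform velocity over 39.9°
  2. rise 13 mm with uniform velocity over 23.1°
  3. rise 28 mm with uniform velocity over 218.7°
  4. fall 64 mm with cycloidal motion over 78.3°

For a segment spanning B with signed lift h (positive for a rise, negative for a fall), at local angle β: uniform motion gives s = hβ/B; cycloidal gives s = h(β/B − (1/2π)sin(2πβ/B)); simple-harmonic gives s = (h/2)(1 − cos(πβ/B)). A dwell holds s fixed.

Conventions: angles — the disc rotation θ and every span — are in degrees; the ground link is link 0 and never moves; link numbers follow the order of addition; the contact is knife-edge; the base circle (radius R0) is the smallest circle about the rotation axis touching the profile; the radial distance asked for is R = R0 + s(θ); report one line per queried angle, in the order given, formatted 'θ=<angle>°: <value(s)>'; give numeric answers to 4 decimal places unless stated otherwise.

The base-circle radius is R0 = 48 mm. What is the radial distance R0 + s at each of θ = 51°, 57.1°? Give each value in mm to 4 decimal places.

seg 1 [0°–39.9°] uniform, h=23: full span → s += 23 → s = 23.0000
seg 2 [39.9°–63°] uniform, h=13: θ=51° here. β=11.1, B=23.1. 13·11.1/23.1 = 6.2468 → s = 29.2468
seg 2 [39.9°–63°] uniform, h=13: θ=57.1° here. β=17.2, B=23.1. 13·17.2/23.1 = 9.6797 → s = 32.6797
θ=51°: R = R0 + s = 48 + 29.2468 = 77.2468
θ=57.1°: R = R0 + s = 48 + 32.6797 = 80.6797

θ=51°: 77.2468
θ=57.1°: 80.6797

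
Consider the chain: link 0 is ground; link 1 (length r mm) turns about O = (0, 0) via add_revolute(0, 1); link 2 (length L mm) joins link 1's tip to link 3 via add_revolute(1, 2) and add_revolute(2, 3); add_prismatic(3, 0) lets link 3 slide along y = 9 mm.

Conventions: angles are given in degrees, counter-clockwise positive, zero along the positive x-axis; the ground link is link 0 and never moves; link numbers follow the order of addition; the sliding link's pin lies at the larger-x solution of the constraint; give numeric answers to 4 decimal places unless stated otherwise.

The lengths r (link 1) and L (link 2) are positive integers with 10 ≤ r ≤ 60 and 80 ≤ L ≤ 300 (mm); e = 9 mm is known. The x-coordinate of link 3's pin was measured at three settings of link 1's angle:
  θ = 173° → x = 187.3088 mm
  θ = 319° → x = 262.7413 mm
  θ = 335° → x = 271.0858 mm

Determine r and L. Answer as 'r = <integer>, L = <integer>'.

constraint per measurement: (x − r cos θ)² + (r sin θ − e)² = L²
subtracting the θ₁ and θ₂ equations cancels the r² and L² terms:
r = (x₁² − x₂²) / (2[(x₁cos θ₁ + e sin θ₁) − (x₂cos θ₂ + e sin θ₂)]) = 45.0000 → r = 45
L² = (x₁ − r cos θ₁)² + (r sin θ₁ − e)² = 53824.0090 → L = 232.0000 → L = 232
check at θ₃=335°: x = 271.0858 (printed 271.0858) ✓

r = 45, L = 232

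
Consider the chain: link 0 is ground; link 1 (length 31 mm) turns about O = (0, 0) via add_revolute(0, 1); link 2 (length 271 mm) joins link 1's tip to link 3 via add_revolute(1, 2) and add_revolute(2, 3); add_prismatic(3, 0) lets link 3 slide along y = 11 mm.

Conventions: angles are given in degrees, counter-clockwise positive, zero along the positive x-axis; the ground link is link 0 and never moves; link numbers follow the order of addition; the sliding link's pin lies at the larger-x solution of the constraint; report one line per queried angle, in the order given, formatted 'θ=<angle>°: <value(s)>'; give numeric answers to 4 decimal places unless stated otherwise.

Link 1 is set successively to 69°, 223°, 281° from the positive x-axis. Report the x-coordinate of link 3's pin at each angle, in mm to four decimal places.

geometry: r = 31 mm, L = 271 mm, e = 11 mm
θ=69°: crank pin P = (r cos θ, r sin θ) = (11.109406, 28.940993)
θ=69°: h = r sin θ − e = 28.940993 − 11 = 17.940993
θ=69°: x = r cos θ + √(L² − h²) = 11.109406 + 270.405475 = 281.514881
θ=223°: crank pin P = (r cos θ, r sin θ) = (-22.671965, -21.141949)
θ=223°: h = r sin θ − e = -21.141949 − 11 = -32.141949
θ=223°: x = r cos θ + √(L² − h²) = -22.671965 + 269.087152 = 246.415187
θ=281°: crank pin P = (r cos θ, r sin θ) = (5.915079, -30.430443)
θ=281°: h = r sin θ − e = -30.430443 − 11 = -41.430443
θ=281°: x = r cos θ + √(L² − h²) = 5.915079 + 267.814336 = 273.729415

θ=69°: 281.5149
θ=223°: 246.4152
θ=281°: 273.7294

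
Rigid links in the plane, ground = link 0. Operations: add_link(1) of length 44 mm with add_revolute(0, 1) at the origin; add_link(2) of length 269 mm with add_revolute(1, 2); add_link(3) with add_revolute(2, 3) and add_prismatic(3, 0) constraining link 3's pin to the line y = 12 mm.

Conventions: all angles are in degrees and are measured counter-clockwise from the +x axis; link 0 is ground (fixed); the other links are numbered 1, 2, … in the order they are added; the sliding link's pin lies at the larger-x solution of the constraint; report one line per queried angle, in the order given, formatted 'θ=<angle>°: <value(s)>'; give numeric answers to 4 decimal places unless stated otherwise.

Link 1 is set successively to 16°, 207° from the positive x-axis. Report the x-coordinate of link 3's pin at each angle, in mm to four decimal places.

geometry: r = 44 mm, L = 269 mm, e = 12 mm
θ=16°: crank pin P = (r cos θ, r sin θ) = (42.295515, 12.128044)
θ=16°: h = r sin θ − e = 12.128044 − 12 = 0.128044
θ=16°: x = r cos θ + √(L² − h²) = 42.295515 + 268.999970 = 311.295484
θ=207°: crank pin P = (r cos θ, r sin θ) = (-39.204287, -19.975582)
θ=207°: h = r sin θ − e = -19.975582 − 12 = -31.975582
θ=207°: x = r cos θ + √(L² − h²) = -39.204287 + 267.092797 = 227.888510

θ=16°: 311.2955
θ=207°: 227.8885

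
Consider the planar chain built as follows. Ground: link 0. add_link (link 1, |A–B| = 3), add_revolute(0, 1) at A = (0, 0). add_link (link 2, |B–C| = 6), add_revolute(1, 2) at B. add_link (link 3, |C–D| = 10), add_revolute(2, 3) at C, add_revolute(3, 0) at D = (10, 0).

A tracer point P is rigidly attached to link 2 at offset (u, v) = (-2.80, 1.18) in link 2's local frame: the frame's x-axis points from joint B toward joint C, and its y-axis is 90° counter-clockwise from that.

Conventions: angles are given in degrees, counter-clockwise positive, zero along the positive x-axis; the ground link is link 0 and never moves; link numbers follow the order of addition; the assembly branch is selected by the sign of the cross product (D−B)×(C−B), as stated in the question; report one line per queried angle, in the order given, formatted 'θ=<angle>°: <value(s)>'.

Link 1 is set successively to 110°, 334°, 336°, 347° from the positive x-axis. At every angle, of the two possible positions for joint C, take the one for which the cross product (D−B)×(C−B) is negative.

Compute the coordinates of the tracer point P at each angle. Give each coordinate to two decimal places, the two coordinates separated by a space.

A=(0,0), D=(10.00,0)
θ=110°: B = A + 3.00·(cos110°, sin110°) = (-1.0261, 2.8191)
θ=110°: |BD| = 11.3807
θ=110°: circle(B,6.00) ∩ circle(D,10.00): a=2.8786, h=5.2644
θ=110°:   candidates: C₊=(3.0668,7.2063) cross=59.912; C₋=(0.4588,-2.9943) cross=-59.912
θ=110°:   branch - wants cross < 0 → take C=(0.4588,-2.9943) (cross=-59.912)
θ=110°: ex = (C−B)/|BC| = (0.2475,-0.9689); ey = (0.9689,0.2475)
θ=110°: P = B + -2.80·ex + 1.18·ey = (-0.5757,5.8240)
θ=334°: B = A + 3.00·(cos334°, sin334°) = (2.6964, -1.3151)
θ=334°: |BD| = 7.4211
θ=334°: circle(B,6.00) ∩ circle(D,10.00): a=-0.6015, h=5.9698
θ=334°:   candidates: C₊=(1.0465,4.4536) cross=44.302; C₋=(3.1623,-7.2970) cross=-44.302
θ=334°:   branch - wants cross < 0 → take C=(3.1623,-7.2970) (cross=-44.302)
θ=334°: ex = (C−B)/|BC| = (0.0777,-0.9970); ey = (0.9970,0.0777)
θ=334°: P = B + -2.80·ex + 1.18·ey = (3.6554,1.5681)
θ=336°: B = A + 3.00·(cos336°, sin336°) = (2.7406, -1.2202)
θ=336°: |BD| = 7.3612
θ=336°: circle(B,6.00) ∩ circle(D,10.00): a=-0.6665, h=5.9629
θ=336°:   candidates: C₊=(1.0949,4.5497) cross=43.894; C₋=(3.0718,-7.2111) cross=-43.894
θ=336°:   branch - wants cross < 0 → take C=(3.0718,-7.2111) (cross=-43.894)
θ=336°: ex = (C−B)/|BC| = (0.0552,-0.9985); ey = (0.9985,0.0552)
θ=336°: P = B + -2.80·ex + 1.18·ey = (3.7643,1.6406)
θ=347°: B = A + 3.00·(cos347°, sin347°) = (2.9231, -0.6749)
θ=347°: |BD| = 7.1090
θ=347°: circle(B,6.00) ∩ circle(D,10.00): a=-0.9468, h=5.9248
θ=347°:   candidates: C₊=(1.4181,5.1333) cross=42.120; C₋=(2.5430,-6.6628) cross=-42.120
θ=347°:   branch - wants cross < 0 → take C=(2.5430,-6.6628) (cross=-42.120)
θ=347°: ex = (C−B)/|BC| = (-0.0634,-0.9980); ey = (0.9980,-0.0634)
θ=347°: P = B + -2.80·ex + 1.18·ey = (4.2781,2.0448)

θ=110°: -0.58 5.82
θ=334°: 3.66 1.57
θ=336°: 3.76 1.64
θ=347°: 4.28 2.04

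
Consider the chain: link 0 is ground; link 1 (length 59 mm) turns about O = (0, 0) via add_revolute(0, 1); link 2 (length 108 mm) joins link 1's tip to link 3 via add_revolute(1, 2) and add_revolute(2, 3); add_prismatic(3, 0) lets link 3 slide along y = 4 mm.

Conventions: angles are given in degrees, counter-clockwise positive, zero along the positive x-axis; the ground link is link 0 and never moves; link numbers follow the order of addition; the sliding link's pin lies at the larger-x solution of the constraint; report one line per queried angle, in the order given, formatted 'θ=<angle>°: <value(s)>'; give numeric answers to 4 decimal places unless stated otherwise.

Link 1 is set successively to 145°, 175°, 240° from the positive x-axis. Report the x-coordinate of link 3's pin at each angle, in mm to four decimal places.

geometry: r = 59 mm, L = 108 mm, e = 4 mm
θ=145°: crank pin P = (r cos θ, r sin θ) = (-48.329971, 33.841010)
θ=145°: h = r sin θ − e = 33.841010 − 4 = 29.841010
θ=145°: x = r cos θ + √(L² − h²) = -48.329971 + 103.795540 = 55.465569
θ=175°: crank pin P = (r cos θ, r sin θ) = (-58.775487, 5.142189)
θ=175°: h = r sin θ − e = 5.142189 − 4 = 1.142189
θ=175°: x = r cos θ + √(L² − h²) = -58.775487 + 107.993960 = 49.218473
θ=240°: crank pin P = (r cos θ, r sin θ) = (-29.500000, -51.095499)
θ=240°: h = r sin θ − e = -51.095499 − 4 = -55.095499
θ=240°: x = r cos θ + √(L² − h²) = -29.500000 + 92.889644 = 63.389644

θ=145°: 55.4656
θ=175°: 49.2185
θ=240°: 63.3896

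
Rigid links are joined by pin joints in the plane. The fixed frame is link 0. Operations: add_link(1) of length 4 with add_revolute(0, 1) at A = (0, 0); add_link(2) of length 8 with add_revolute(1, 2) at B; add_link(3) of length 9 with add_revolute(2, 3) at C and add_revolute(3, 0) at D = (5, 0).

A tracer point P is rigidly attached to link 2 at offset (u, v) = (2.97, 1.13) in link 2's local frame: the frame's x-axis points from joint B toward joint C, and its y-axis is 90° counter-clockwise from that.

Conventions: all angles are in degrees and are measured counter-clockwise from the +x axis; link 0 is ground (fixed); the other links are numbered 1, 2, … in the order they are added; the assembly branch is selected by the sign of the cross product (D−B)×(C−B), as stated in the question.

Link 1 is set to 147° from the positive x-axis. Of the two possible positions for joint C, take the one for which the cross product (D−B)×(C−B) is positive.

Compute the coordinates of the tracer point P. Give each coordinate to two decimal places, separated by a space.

A=(0,0), D=(5.00,0)
B = A + 4.00·(cos147°, sin147°) = (-3.3547, 2.1786)
|BD| = 8.6341
circle(B,8.00) ∩ circle(D,9.00): a=3.3326, h=7.2728
  candidates: C₊=(1.7051,8.3752) cross=62.794; C₋=(-1.9651,-5.6998) cross=-62.794
  branch + wants cross > 0 → take C=(1.7051,8.3752) (cross=62.794)
ex = (C−B)/|BC| = (0.6325,0.7746); ey = (-0.7746,0.6325)
P = B + 2.97·ex + 1.13·ey = (-2.3515,5.1938)

-2.35 5.19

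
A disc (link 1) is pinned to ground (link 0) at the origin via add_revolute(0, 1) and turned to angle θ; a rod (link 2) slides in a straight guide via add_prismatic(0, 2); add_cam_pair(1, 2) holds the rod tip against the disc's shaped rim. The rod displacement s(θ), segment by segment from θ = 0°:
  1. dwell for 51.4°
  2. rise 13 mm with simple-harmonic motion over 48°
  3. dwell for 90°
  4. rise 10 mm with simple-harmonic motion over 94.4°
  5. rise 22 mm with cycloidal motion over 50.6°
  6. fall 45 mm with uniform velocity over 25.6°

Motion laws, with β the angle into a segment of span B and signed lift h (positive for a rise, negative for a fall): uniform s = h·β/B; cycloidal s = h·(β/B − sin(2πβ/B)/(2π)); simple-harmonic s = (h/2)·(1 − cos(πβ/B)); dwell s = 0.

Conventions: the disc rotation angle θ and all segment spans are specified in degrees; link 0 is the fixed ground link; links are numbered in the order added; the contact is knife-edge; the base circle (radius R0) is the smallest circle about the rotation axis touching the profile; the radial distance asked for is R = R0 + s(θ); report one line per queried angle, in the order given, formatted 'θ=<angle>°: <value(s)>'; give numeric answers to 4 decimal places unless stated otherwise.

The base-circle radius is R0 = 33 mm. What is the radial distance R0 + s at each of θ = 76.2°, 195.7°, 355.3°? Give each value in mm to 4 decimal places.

segment 1 (0° to 51.4°, dwell): s unchanged at 0.0000
θ = 76.2° falls in segment 2 (51.4° to 99.4°, simple-harmonic, h = 13): β = 76.2 − 51.4 = 24.8°, B = 48°; Δs = 13/2·(1 − cos(π·0.5167)) = 6.8402; s = 0.0000 + 6.8402 = 6.8402
segment 2 (51.4° to 99.4°, simple-harmonic, h = 13) is passed completely: s = 0.0000 + (13) = 13.0000
segment 3 (99.4° to 189.4°, dwell): s unchanged at 13.0000
θ = 195.7° falls in segment 4 (189.4° to 283.8°, simple-harmonic, h = 10): β = 195.7 − 189.4 = 6.3°, B = 94.4°; Δs = 10/2·(1 − cos(π·0.0667)) = 0.1095; s = 13.0000 + 0.1095 = 13.1095
segment 4 (189.4° to 283.8°, simple-harmonic, h = 10) is passed completely: s = 13.0000 + (10) = 23.0000
segment 5 (283.8° to 334.4°, cycloidal, h = 22) is passed completely: s = 23.0000 + (22) = 45.0000
θ = 355.3° falls in segment 6 (334.4° to 360°, uniform, h = -45): β = 355.3 − 334.4 = 20.9°, B = 25.6°; Δs = -45·20.9/25.6 = -36.7383; s = 45.0000 − 36.7383 = 8.2617
θ=76.2°: R = R0 + s = 33 + 6.8402 = 39.8402
θ=195.7°: R = R0 + s = 33 + 13.1095 = 46.1095
θ=355.3°: R = R0 + s = 33 + 8.2617 = 41.2617

θ=76.2°: 39.8402
θ=195.7°: 46.1095
θ=355.3°: 41.2617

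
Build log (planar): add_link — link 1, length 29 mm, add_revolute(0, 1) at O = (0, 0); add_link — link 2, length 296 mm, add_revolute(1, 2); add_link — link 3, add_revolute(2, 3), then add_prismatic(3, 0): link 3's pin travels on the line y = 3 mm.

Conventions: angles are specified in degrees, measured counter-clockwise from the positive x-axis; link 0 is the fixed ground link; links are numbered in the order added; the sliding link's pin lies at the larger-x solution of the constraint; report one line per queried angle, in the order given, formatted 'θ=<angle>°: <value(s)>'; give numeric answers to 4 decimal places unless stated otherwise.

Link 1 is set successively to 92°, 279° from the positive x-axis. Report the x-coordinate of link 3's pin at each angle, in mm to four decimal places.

geometry: r = 29 mm, L = 296 mm, e = 3 mm
θ=92°: crank pin P = (r cos θ, r sin θ) = (-1.012085, 28.982334)
θ=92°: h = r sin θ − e = 28.982334 − 3 = 25.982334
θ=92°: x = r cos θ + √(L² − h²) = -1.012085 + 294.857454 = 293.845369
θ=279°: crank pin P = (r cos θ, r sin θ) = (4.536599, -28.642962)
θ=279°: h = r sin θ − e = -28.642962 − 3 = -31.642962
θ=279°: x = r cos θ + √(L² − h²) = 4.536599 + 294.303794 = 298.840393

θ=92°: 293.8454
θ=279°: 298.8404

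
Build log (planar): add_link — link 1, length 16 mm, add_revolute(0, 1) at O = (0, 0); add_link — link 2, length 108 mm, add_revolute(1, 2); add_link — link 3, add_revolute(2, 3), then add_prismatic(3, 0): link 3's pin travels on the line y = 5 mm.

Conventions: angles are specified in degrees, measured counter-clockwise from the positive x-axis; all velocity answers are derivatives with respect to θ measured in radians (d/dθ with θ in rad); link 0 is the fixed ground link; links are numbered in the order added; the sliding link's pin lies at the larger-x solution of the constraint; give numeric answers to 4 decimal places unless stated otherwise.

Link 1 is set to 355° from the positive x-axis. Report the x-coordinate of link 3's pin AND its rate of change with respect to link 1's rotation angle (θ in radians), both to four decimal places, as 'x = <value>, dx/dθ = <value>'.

geometry: r = 16 mm, L = 108 mm, e = 5 mm
crank pin P = (r cos θ, r sin θ) = (15.939115, -1.394492)
h = r sin θ − e = -1.394492 − 5 = -6.394492
x = r cos θ + √(L² − h²) = 15.939115 + 107.810530 = 123.749646
dx/dθ = −r sin θ − h·r cos θ/√(L² − h²) (θ in radians; h = -6.394492) = 2.339878

x = 123.7496, dx/dθ = 2.3399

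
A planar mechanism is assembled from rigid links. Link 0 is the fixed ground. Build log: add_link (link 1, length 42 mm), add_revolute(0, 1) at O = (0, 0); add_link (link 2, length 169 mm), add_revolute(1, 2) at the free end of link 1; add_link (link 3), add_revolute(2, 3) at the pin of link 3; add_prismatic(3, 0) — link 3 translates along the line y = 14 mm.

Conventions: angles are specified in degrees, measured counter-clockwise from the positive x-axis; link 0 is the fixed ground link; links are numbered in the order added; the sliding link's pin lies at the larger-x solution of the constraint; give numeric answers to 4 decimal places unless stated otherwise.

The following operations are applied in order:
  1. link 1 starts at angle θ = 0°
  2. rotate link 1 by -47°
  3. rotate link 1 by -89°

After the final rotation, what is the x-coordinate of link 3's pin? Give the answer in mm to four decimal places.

geometry: r = 42 mm, L = 169 mm, e = 14 mm; θ starts at 0°
rotate link 1 by -47°: θ ← 0° -47° = -47°
rotate link 1 by -89°: θ ← -47° -89° = -136°
crank pin P = (r cos θ, r sin θ) = (-30.212272, -29.175652)
h = r sin θ − e = -29.175652 − 14 = -43.175652
x = r cos θ + √(L² − h²) = -30.212272 + 163.391747 = 133.179476

133.1795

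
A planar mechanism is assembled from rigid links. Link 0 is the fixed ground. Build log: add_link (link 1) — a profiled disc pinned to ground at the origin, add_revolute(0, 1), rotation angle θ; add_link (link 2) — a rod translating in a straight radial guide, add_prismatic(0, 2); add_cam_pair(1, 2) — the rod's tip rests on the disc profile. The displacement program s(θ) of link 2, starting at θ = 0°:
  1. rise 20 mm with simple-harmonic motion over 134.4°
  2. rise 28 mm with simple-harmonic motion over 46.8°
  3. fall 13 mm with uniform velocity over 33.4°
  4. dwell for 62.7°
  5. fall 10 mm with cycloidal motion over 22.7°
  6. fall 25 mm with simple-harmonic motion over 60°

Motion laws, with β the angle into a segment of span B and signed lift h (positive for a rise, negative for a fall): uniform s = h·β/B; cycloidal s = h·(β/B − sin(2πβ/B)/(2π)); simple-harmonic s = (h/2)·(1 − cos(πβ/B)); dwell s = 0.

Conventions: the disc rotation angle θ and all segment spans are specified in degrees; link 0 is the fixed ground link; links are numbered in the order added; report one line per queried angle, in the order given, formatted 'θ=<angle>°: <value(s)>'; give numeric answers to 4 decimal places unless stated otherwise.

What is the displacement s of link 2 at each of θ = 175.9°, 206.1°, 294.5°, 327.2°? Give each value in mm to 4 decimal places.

seg 1 [0°–134.4°] simple-harmonic, h=20: full span → s += 20 → s = 20.0000
seg 2 [134.4°–181.2°] simple-harmonic, h=28: θ=175.9° here. β=41.5, B=46.8. 28/2·(1 − cos(π·0.8868)) = 27.1233 → s = 47.1233
seg 2 [134.4°–181.2°] simple-harmonic, h=28: full span → s += 28 → s = 48.0000
seg 3 [181.2°–214.6°] uniform, h=-13: θ=206.1° here. β=24.9, B=33.4. -13·24.9/33.4 = -9.6916 → s = 38.3084
seg 3 [181.2°–214.6°] uniform, h=-13: full span → s += -13 → s = 35.0000
seg 4 [214.6°–277.3°] dwell: s stays 35.0000
seg 5 [277.3°–300°] cycloidal, h=-10: θ=294.5° here. β=17.2, B=22.7. -10·(0.7577 − sin(2π·0.7577)/(2π)) = -9.1668 → s = 25.8332
seg 5 [277.3°–300°] cycloidal, h=-10: full span → s += -10 → s = 25.0000
seg 6 [300°–360°] simple-harmonic, h=-25: θ=327.2° here. β=27.2, B=60. -25/2·(1 − cos(π·0.4533)) = -10.6740 → s = 14.3260

θ=175.9°: 47.1233
θ=206.1°: 38.3084
θ=294.5°: 25.8332
θ=327.2°: 14.3260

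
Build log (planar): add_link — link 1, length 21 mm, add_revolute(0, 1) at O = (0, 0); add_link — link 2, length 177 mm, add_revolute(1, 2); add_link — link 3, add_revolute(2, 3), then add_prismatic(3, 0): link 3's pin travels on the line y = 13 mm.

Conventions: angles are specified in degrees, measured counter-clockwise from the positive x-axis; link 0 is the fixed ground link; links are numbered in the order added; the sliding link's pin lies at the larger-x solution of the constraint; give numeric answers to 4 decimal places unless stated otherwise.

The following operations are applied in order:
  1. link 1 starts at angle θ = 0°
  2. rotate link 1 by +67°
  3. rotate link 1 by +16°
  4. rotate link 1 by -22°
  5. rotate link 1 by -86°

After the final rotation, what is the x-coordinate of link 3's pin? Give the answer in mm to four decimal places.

geometry: r = 21 mm, L = 177 mm, e = 13 mm; θ starts at 0°
rotate link 1 by +67°: θ ← 0° +67° = 67°
rotate link 1 by +16°: θ ← 67° +16° = 83°
rotate link 1 by -22°: θ ← 83° -22° = 61°
rotate link 1 by -86°: θ ← 61° -86° = -25°
crank pin P = (r cos θ, r sin θ) = (19.032464, -8.874983)
h = r sin θ − e = -8.874983 − 13 = -21.874983
x = r cos θ + √(L² − h²) = 19.032464 + 175.643062 = 194.675525

194.6755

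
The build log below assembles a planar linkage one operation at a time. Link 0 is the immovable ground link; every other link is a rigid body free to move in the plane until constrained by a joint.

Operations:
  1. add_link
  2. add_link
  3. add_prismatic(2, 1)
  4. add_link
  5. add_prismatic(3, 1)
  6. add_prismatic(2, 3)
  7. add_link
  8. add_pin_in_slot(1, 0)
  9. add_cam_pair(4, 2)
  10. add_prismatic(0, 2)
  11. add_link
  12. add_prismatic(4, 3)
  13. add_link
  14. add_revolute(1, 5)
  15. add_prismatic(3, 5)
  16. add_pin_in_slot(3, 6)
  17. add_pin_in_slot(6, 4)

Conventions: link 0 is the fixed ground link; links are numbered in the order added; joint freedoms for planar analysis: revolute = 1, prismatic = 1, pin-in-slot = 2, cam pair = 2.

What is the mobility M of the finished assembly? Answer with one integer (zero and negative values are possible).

L=1 J1=0 J2=0
add link → L=2 J1=0 J2=0
add link → L=3 J1=0 J2=0
P@2,1 dof=1 J1 → L=3 J1=1 J2=0
add link → L=4 J1=1 J2=0
P@3,1 dof=1 J1 → L=4 J1=2 J2=0
P@2,3 dof=1 J1 → L=4 J1=3 J2=0
add link → L=5 J1=3 J2=0
PS@1,0 dof=2 J2 → L=5 J1=3 J2=1
C@4,2 dof=2 J2 → L=5 J1=3 J2=2
P@0,2 dof=1 J1 → L=5 J1=4 J2=2
add link → L=6 J1=4 J2=2
P@4,3 dof=1 J1 → L=6 J1=5 J2=2
add link → L=7 J1=5 J2=2
R@1,5 dof=1 J1 → L=7 J1=6 J2=2
P@3,5 dof=1 J1 → L=7 J1=7 J2=2
PS@3,6 dof=2 J2 → L=7 J1=7 J2=3
PS@6,4 dof=2 J2 → L=7 J1=7 J2=4
M=3(L−1)−2J1−J2=3·6−2·7−4=0

M = 0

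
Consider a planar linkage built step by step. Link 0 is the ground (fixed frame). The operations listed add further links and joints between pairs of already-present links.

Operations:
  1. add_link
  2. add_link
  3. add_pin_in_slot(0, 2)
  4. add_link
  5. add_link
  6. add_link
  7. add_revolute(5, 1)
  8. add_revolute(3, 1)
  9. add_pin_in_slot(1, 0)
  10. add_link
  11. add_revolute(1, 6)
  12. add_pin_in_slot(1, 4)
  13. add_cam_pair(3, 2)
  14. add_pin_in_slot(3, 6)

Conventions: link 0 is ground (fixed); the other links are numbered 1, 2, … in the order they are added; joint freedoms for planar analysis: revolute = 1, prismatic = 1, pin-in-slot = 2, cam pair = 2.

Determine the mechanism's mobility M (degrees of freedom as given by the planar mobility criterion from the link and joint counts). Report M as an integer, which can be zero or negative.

ground; <1,0,0>
#1 <2,0,0>
#2 <3,0,0>
PS:0↔2 J2 <3,0,1>
#3 <4,0,1>
#4 <5,0,1>
#5 <6,0,1>
R:5↔1 J1 <6,1,1>
R:3↔1 J1 <6,2,1>
PS:1↔0 J2 <6,2,2>
#6 <7,2,2>
R:1↔6 J1 <7,3,2>
PS:1↔4 J2 <7,3,3>
C:3↔2 J2 <7,3,4>
PS:3↔6 J2 <7,3,5>
3×6 − 2×3 − 1×5 = 7

M = 7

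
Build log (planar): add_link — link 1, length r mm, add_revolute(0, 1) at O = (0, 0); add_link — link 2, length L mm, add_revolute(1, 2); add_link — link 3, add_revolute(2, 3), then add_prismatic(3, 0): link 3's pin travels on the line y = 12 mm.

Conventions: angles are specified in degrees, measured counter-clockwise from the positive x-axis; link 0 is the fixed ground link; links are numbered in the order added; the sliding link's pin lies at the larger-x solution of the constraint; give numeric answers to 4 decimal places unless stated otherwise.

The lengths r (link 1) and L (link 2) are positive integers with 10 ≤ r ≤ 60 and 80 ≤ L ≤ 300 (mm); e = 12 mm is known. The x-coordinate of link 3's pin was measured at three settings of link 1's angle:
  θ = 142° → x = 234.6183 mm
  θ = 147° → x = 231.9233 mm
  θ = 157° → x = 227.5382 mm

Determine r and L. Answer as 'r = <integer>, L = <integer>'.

constraint per measurement: (x − r cos θ)² + (r sin θ − e)² = L²
subtracting the θ₁ and θ₂ equations cancels the r² and L² terms:
r = (x₁² − x₂²) / (2[(x₁cos θ₁ + e sin θ₁) − (x₂cos θ₂ + e sin θ₂)]) = 59.9999 → r = 60
L² = (x₁ − r cos θ₁)² + (r sin θ₁ − e)² = 80089.0034 → L = 283.0000 → L = 283
check at θ₃=157°: x = 227.5382 (printed 227.5382) ✓

r = 60, L = 283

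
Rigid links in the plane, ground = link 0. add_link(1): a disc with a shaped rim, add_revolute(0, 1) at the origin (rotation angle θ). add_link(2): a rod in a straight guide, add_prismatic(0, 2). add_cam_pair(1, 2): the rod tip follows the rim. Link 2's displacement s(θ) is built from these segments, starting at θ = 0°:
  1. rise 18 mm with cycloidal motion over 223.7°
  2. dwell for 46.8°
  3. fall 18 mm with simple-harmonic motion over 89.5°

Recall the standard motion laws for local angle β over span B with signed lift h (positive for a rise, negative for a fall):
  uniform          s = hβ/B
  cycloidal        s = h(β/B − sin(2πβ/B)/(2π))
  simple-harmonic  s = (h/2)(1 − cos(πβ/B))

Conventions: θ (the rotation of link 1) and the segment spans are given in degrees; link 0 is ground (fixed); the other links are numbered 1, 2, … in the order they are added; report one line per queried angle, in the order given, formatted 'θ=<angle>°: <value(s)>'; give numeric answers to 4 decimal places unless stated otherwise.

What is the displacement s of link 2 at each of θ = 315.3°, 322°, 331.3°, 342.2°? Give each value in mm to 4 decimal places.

segment 1 (0° to 223.7°, cycloidal, h = 18) is passed completely: s = 0.0000 + (18) = 18.0000
segment 2 (223.7° to 270.5°, dwell): s unchanged at 18.0000
θ = 315.3° falls in segment 3 (270.5° to 360°, simple-harmonic, h = -18): β = 315.3 − 270.5 = 44.8°, B = 89.5°; Δs = -18/2·(1 − cos(π·0.5006)) = -9.0158; s = 18.0000 − 9.0158 = 8.9842
θ = 322° falls in segment 3 (270.5° to 360°, simple-harmonic, h = -18): β = 322 − 270.5 = 51.5°, B = 89.5°; Δs = -18/2·(1 − cos(π·0.5754)) = -11.1125; s = 18.0000 − 11.1125 = 6.8875
θ = 331.3° falls in segment 3 (270.5° to 360°, simple-harmonic, h = -18): β = 331.3 − 270.5 = 60.8°, B = 89.5°; Δs = -18/2·(1 − cos(π·0.6793)) = -13.8064; s = 18.0000 − 13.8064 = 4.1936
θ = 342.2° falls in segment 3 (270.5° to 360°, simple-harmonic, h = -18): β = 342.2 − 270.5 = 71.7°, B = 89.5°; Δs = -18/2·(1 − cos(π·0.8011)) = -16.2997; s = 18.0000 − 16.2997 = 1.7003

θ=315.3°: 8.9842
θ=322°: 6.8875
θ=331.3°: 4.1936
θ=342.2°: 1.7003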